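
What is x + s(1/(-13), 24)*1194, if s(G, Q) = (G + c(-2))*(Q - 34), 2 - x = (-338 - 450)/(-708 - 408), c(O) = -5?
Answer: 219867853/3627 ≈ 60620.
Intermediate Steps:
x = 361/279 (x = 2 - (-338 - 450)/(-708 - 408) = 2 - (-788)/(-1116) = 2 - (-788)*(-1)/1116 = 2 - 1*197/279 = 2 - 197/279 = 361/279 ≈ 1.2939)
s(G, Q) = (-34 + Q)*(-5 + G) (s(G, Q) = (G - 5)*(Q - 34) = (-5 + G)*(-34 + Q) = (-34 + Q)*(-5 + G))
x + s(1/(-13), 24)*1194 = 361/279 + (170 - 34/(-13) - 5*24 + 24/(-13))*1194 = 361/279 + (170 - 34*(-1/13) - 120 - 1/13*24)*1194 = 361/279 + (170 + 34/13 - 120 - 24/13)*1194 = 361/279 + (660/13)*1194 = 361/279 + 788040/13 = 219867853/3627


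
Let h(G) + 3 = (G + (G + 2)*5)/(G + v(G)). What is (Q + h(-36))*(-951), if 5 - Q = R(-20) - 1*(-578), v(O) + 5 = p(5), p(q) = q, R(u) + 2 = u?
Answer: 3128473/6 ≈ 5.2141e+5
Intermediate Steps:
R(u) = -2 + u
v(O) = 0 (v(O) = -5 + 5 = 0)
Q = -551 (Q = 5 - ((-2 - 20) - 1*(-578)) = 5 - (-22 + 578) = 5 - 1*556 = 5 - 556 = -551)
h(G) = -3 + (10 + 6*G)/G (h(G) = -3 + (G + (G + 2)*5)/(G + 0) = -3 + (G + (2 + G)*5)/G = -3 + (G + (10 + 5*G))/G = -3 + (10 + 6*G)/G)
(Q + h(-36))*(-951) = (-551 + (3 + 10/(-36)))*(-951) = (-551 + (3 + 10*(-1/36)))*(-951) = (-551 + (3 - 5/18))*(-951) = (-551 + 49/18)*(-951) = -9869/18*(-951) = 3128473/6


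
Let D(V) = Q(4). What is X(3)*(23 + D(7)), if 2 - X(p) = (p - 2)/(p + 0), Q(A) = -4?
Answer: 95/3 ≈ 31.667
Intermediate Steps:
D(V) = -4
X(p) = 2 - (-2 + p)/p (X(p) = 2 - (p - 2)/(p + 0) = 2 - (-2 + p)/p)
X(3)*(23 + D(7)) = ((2 + 3)/3)*(23 - 4) = ((⅓)*5)*19 = (5/3)*19 = 95/3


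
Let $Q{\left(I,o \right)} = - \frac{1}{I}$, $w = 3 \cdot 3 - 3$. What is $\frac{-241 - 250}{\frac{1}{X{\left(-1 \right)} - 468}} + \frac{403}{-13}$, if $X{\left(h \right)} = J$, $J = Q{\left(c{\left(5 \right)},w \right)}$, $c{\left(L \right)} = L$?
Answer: $\frac{1149276}{5} \approx 2.2986 \cdot 10^{5}$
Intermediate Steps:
$w = 6$ ($w = 9 - 3 = 6$)
$J = - \frac{1}{5} \approx -0.2$
$X{\left(h \right)} = - \frac{1}{5}$
$\frac{-241 - 250}{\frac{1}{X{\left(-1 \right)} - 468}} + \frac{403}{-13} = \frac{-241 - 250}{\frac{1}{- \frac{1}{5} - 468}} + \frac{403}{-13} = \frac{-241 - 250}{\frac{1}{- \frac{2341}{5}}} + 403 \left(- \frac{1}{13}\right) = - \frac{491}{- \frac{5}{2341}} - 31 = \left(-491\right) \left(- \frac{2341}{5}\right) - 31 = \frac{1149431}{5} - 31 = \frac{1149276}{5}$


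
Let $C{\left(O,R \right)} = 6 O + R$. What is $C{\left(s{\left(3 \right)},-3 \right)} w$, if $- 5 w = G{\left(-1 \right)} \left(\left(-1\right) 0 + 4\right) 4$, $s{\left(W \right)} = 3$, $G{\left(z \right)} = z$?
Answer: $48$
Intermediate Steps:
$w = \frac{16}{5}$ ($w = - \frac{- (\left(-1\right) 0 + 4) 4}{5} = - \frac{- (0 + 4) 4}{5} = - \frac{\left(-1\right) 4 \cdot 4}{5} = - \frac{\left(-4\right) 4}{5} = \left(- \frac{1}{5}\right) \left(-16\right) = \frac{16}{5} \approx 3.2$)
$C{\left(O,R \right)} = R + 6 O$
$C{\left(s{\left(3 \right)},-3 \right)} w = \left(-3 + 6 \cdot 3\right) \frac{16}{5} = \left(-3 + 18\right) \frac{16}{5} = 15 \cdot \frac{16}{5} = 48$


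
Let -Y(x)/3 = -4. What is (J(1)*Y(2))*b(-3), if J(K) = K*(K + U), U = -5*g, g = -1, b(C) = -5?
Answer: -360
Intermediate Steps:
Y(x) = 12 (Y(x) = -3*(-4) = 12)
U = 5 (U = -5*(-1) = 5)
J(K) = K*(5 + K) (J(K) = K*(K + 5) = K*(5 + K))
(J(1)*Y(2))*b(-3) = ((1*(5 + 1))*12)*(-5) = ((1*6)*12)*(-5) = (6*12)*(-5) = 72*(-5) = -360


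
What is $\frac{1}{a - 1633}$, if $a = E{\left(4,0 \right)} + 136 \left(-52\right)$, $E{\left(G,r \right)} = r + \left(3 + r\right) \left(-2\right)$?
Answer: $- \frac{1}{8711} \approx -0.0001148$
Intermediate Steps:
$E{\left(G,r \right)} = -6 - r$ ($E{\left(G,r \right)} = r - \left(6 + 2 r\right) = -6 - r$)
$a = -7078$ ($a = \left(-6 - 0\right) + 136 \left(-52\right) = \left(-6 + 0\right) - 7072 = -6 - 7072 = -7078$)
$\frac{1}{a - 1633} = \frac{1}{-7078 - 1633} = \frac{1}{-8711} = - \frac{1}{8711}$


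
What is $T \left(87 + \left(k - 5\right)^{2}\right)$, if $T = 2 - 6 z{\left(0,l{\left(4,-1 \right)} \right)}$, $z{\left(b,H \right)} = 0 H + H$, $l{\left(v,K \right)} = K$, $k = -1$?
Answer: $984$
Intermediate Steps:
$z{\left(b,H \right)} = H$ ($z{\left(b,H \right)} = 0 + H = H$)
$T = 8$ ($T = 2 - -6 = 2 + 6 = 8$)
$T \left(87 + \left(k - 5\right)^{2}\right) = 8 \left(87 + \left(-1 - 5\right)^{2}\right) = 8 \left(87 + \left(-6\right)^{2}\right) = 8 \left(87 + 36\right) = 8 \cdot 123 = 984$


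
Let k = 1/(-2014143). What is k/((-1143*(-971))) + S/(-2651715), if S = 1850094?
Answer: -459522781351443749/658627860071197665 ≈ -0.69770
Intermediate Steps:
k = -1/2014143 ≈ -4.9649e-7
k/((-1143*(-971))) + S/(-2651715) = -1/(2014143*((-1143*(-971)))) + 1850094/(-2651715) = -1/2014143/1109853 + 1850094*(-1/2651715) = -1/2014143*1/1109853 - 205566/294635 = -1/2235402650979 - 205566/294635 = -459522781351443749/658627860071197665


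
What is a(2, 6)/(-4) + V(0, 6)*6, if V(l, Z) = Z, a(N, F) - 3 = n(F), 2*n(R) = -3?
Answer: 285/8 ≈ 35.625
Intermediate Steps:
n(R) = -3/2 (n(R) = (1/2)*(-3) = -3/2)
a(N, F) = 3/2 (a(N, F) = 3 - 3/2 = 3/2)
a(2, 6)/(-4) + V(0, 6)*6 = (3/2)/(-4) + 6*6 = (3/2)*(-1/4) + 36 = -3/8 + 36 = 285/8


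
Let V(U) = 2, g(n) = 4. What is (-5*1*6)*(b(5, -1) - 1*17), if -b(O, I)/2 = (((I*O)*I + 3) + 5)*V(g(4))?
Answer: 2070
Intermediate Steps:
b(O, I) = -32 - 4*O*I² (b(O, I) = -2*(((I*O)*I + 3) + 5)*2 = -2*((O*I² + 3) + 5)*2 = -2*((3 + O*I²) + 5)*2 = -2*(8 + O*I²)*2 = -2*(16 + 2*O*I²) = -32 - 4*O*I²)
(-5*1*6)*(b(5, -1) - 1*17) = (-5*1*6)*((-32 - 4*5*(-1)²) - 1*17) = (-5*6)*((-32 - 4*5*1) - 17) = -30*((-32 - 20) - 17) = -30*(-52 - 17) = -30*(-69) = 2070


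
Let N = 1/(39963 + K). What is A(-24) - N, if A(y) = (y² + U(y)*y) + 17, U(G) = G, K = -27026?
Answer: 15123352/12937 ≈ 1169.0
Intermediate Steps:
N = 1/12937 (N = 1/(39963 - 27026) = 1/12937 ≈ 7.7298e-5)
A(y) = 17 + 2*y² (A(y) = (y² + y*y) + 17 = (y² + y²) + 17 = 2*y² + 17 = 17 + 2*y²)
A(-24) - N = (17 + 2*(-24)²) - 1*1/12937 = (17 + 2*576) - 1/12937 = (17 + 1152) - 1/12937 = 1169 - 1/12937 = 15123352/12937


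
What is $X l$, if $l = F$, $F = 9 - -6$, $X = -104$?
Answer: $-1560$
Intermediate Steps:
$F = 15$ ($F = 9 + 6 = 15$)
$l = 15$
$X l = \left(-104\right) 15 = -1560$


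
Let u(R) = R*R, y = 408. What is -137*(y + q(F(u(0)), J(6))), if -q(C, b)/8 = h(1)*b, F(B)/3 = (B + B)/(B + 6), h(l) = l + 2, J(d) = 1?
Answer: -52608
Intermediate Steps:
h(l) = 2 + l
u(R) = R²
F(B) = 6*B/(6 + B) (F(B) = 3*((B + B)/(B + 6)) = 3*((2*B)/(6 + B)) = 3*(2*B/(6 + B)) = 6*B/(6 + B))
q(C, b) = -24*b (q(C, b) = -8*(2 + 1)*b = -24*b)
-137*(y + q(F(u(0)), J(6))) = -137*(408 - 24*1) = -137*(408 - 24) = -137*384 = -52608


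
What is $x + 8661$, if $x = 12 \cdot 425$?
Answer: $13761$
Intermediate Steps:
$x = 5100$
$x + 8661 = 5100 + 8661 = 13761$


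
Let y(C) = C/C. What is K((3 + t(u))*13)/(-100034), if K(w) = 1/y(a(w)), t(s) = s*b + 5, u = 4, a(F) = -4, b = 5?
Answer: -1/100034 ≈ -9.9966e-6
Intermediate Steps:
t(s) = 5 + 5*s (t(s) = s*5 + 5 = 5*s + 5 = 5 + 5*s)
y(C) = 1
K(w) = 1 (K(w) = 1/1 = 1)
K((3 + t(u))*13)/(-100034) = 1/(-100034) = 1*(-1/100034) = -1/100034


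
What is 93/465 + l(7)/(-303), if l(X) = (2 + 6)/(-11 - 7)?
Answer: 2747/13635 ≈ 0.20147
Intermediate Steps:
l(X) = -4/9 (l(X) = 8/(-18) = 8*(-1/18) = -4/9)
93/465 + l(7)/(-303) = 93/465 - 4/9/(-303) = 93*(1/465) - 4/9*(-1/303) = 1/5 + 4/2727 = 2747/13635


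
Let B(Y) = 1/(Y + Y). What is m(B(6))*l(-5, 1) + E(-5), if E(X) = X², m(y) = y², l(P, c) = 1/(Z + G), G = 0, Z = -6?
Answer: 21599/864 ≈ 24.999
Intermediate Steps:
B(Y) = 1/(2*Y)
l(P, c) = -⅙ (l(P, c) = 1/(-6 + 0) = 1/(-6) = -⅙)
m(B(6))*l(-5, 1) + E(-5) = ((½)/6)²*(-⅙) + (-5)² = ((½)*(⅙))²*(-⅙) + 25 = (1/12)²*(-⅙) + 25 = (1/144)*(-⅙) + 25 = -1/864 + 25 = 21599/864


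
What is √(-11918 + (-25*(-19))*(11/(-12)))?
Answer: I*√444723/6 ≈ 111.15*I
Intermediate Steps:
√(-11918 + (-25*(-19))*(11/(-12))) = √(-11918 + 475*(11*(-1/12))) = √(-11918 + 475*(-11/12)) = √(-11918 - 5225/12) = √(-148241/12) = I*√444723/6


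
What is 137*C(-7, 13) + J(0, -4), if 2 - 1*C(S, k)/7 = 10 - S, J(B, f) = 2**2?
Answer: -14381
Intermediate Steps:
J(B, f) = 4
C(S, k) = -56 + 7*S (C(S, k) = 14 - 7*(10 - S) = 14 + (-70 + 7*S) = -56 + 7*S)
137*C(-7, 13) + J(0, -4) = 137*(-56 + 7*(-7)) + 4 = 137*(-56 - 49) + 4 = 137*(-105) + 4 = -14385 + 4 = -14381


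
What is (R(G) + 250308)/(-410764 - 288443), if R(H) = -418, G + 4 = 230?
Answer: -249890/699207 ≈ -0.35739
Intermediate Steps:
G = 226 (G = -4 + 230 = 226)
(R(G) + 250308)/(-410764 - 288443) = (-418 + 250308)/(-410764 - 288443) = 249890/(-699207) = 249890*(-1/699207) = -249890/699207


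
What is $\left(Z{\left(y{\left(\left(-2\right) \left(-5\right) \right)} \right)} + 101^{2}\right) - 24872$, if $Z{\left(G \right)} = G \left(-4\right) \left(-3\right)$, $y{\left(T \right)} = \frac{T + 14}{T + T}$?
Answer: $- \frac{73283}{5} \approx -14657.0$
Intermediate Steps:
$y{\left(T \right)} = \frac{14 + T}{2 T}$
$Z{\left(G \right)} = 12 G$ ($Z{\left(G \right)} = - 4 G \left(-3\right) = 12 G$)
$\left(Z{\left(y{\left(\left(-2\right) \left(-5\right) \right)} \right)} + 101^{2}\right) - 24872 = \left(12 \frac{14 - -10}{2 \left(\left(-2\right) \left(-5\right)\right)} + 101^{2}\right) - 24872 = \left(12 \frac{14 + 10}{2 \cdot 10} + 10201\right) - 24872 = \left(12 \cdot \frac{1}{2} \cdot \frac{1}{10} \cdot 24 + 10201\right) - 24872 = \left(12 \cdot \frac{6}{5} + 10201\right) - 24872 = \left(\frac{72}{5} + 10201\right) - 24872 = \frac{51077}{5} - 24872 = - \frac{73283}{5}$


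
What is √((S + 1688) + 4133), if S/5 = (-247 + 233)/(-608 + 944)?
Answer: 7*√17106/12 ≈ 76.294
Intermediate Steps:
S = -5/24 (S = 5*((-247 + 233)/(-608 + 944)) = 5*(-14/336) = 5*(-14*1/336) = 5*(-1/24) = -5/24 ≈ -0.20833)
√((S + 1688) + 4133) = √((-5/24 + 1688) + 4133) = √(40507/24 + 4133) = √(139699/24) = 7*√17106/12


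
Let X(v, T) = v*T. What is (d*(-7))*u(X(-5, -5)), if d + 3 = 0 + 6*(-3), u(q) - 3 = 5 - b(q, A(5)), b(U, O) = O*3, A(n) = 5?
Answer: -1029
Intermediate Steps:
b(U, O) = 3*O
X(v, T) = T*v
u(q) = -7 (u(q) = 3 + (5 - 3*5) = 3 + (5 - 1*15) = 3 + (5 - 15) = 3 - 10 = -7)
d = -21 (d = -3 + (0 + 6*(-3)) = -3 + (0 - 18) = -3 - 18 = -21)
(d*(-7))*u(X(-5, -5)) = -21*(-7)*(-7) = 147*(-7) = -1029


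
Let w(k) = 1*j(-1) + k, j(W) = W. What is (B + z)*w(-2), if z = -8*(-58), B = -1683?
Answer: 3657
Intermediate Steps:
w(k) = -1 + k (w(k) = 1*(-1) + k = -1 + k)
z = 464
(B + z)*w(-2) = (-1683 + 464)*(-1 - 2) = -1219*(-3) = 3657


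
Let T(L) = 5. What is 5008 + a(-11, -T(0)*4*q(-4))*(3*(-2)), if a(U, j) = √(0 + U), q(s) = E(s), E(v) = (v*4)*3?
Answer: 5008 - 6*I*√11 ≈ 5008.0 - 19.9*I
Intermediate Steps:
E(v) = 12*v (E(v) = (4*v)*3 = 12*v)
q(s) = 12*s
a(U, j) = √U
5008 + a(-11, -T(0)*4*q(-4))*(3*(-2)) = 5008 + √(-11)*(3*(-2)) = 5008 + (I*√11)*(-6) = 5008 - 6*I*√11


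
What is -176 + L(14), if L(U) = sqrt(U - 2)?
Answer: -176 + 2*sqrt(3) ≈ -172.54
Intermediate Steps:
L(U) = sqrt(-2 + U)
-176 + L(14) = -176 + sqrt(-2 + 14) = -176 + sqrt(12) = -176 + 2*sqrt(3)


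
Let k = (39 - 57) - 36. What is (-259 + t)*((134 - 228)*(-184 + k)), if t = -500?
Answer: -16980348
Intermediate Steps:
k = -54 (k = -18 - 36 = -54)
(-259 + t)*((134 - 228)*(-184 + k)) = (-259 - 500)*((134 - 228)*(-184 - 54)) = -(-71346)*(-238) = -759*22372 = -16980348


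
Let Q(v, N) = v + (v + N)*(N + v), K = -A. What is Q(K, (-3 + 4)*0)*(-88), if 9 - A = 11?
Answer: -528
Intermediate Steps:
A = -2 (A = 9 - 1*11 = 9 - 11 = -2)
K = 2 (K = -1*(-2) = 2)
Q(v, N) = v + (N + v)² (Q(v, N) = v + (N + v)*(N + v) = v + (N + v)²)
Q(K, (-3 + 4)*0)*(-88) = (2 + ((-3 + 4)*0 + 2)²)*(-88) = (2 + (1*0 + 2)²)*(-88) = (2 + (0 + 2)²)*(-88) = (2 + 2²)*(-88) = (2 + 4)*(-88) = 6*(-88) = -528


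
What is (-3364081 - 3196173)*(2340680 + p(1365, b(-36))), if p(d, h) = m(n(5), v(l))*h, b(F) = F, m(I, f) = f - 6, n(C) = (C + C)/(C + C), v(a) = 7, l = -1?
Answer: -15355219163576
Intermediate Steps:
n(C) = 1 (n(C) = (2*C)/((2*C)) = (2*C)*(1/(2*C)) = 1)
m(I, f) = -6 + f
p(d, h) = h (p(d, h) = (-6 + 7)*h = 1*h = h)
(-3364081 - 3196173)*(2340680 + p(1365, b(-36))) = (-3364081 - 3196173)*(2340680 - 36) = -6560254*2340644 = -15355219163576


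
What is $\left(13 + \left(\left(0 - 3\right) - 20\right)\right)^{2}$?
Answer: $100$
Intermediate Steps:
$\left(13 + \left(\left(0 - 3\right) - 20\right)\right)^{2} = \left(13 - 23\right)^{2} = \left(-10\right)^{2} = 100$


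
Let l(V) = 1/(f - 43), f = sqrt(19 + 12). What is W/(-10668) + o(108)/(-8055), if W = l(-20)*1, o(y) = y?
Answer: -232694603/17358009480 + sqrt(31)/19394424 ≈ -0.013405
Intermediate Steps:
f = sqrt(31) ≈ 5.5678
l(V) = 1/(-43 + sqrt(31)) (l(V) = 1/(sqrt(31) - 43) = 1/(-43 + sqrt(31)))
W = -43/1818 - sqrt(31)/1818 (W = (-43/1818 - sqrt(31)/1818)*1 = -43/1818 - sqrt(31)/1818 ≈ -0.026715)
W/(-10668) + o(108)/(-8055) = (-43/1818 - sqrt(31)/1818)/(-10668) + 108/(-8055) = (-43/1818 - sqrt(31)/1818)*(-1/10668) + 108*(-1/8055) = (43/19394424 + sqrt(31)/19394424) - 12/895 = -232694603/17358009480 + sqrt(31)/19394424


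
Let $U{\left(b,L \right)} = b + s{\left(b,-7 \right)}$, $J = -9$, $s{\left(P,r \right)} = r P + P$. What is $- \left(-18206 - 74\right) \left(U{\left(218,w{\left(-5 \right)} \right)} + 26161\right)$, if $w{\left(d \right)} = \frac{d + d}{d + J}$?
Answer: $458297880$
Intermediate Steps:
$s{\left(P,r \right)} = P + P r$ ($s{\left(P,r \right)} = P r + P = P + P r$)
$w{\left(d \right)} = \frac{2 d}{-9 + d}$ ($w{\left(d \right)} = \frac{d + d}{d - 9} = \frac{2 d}{-9 + d}$)
$U{\left(b,L \right)} = - 5 b$ ($U{\left(b,L \right)} = b + b \left(1 - 7\right) = b + b \left(-6\right) = b - 6 b = - 5 b$)
$- \left(-18206 - 74\right) \left(U{\left(218,w{\left(-5 \right)} \right)} + 26161\right) = - \left(-18206 - 74\right) \left(\left(-5\right) 218 + 26161\right) = - \left(-18280\right) \left(-1090 + 26161\right) = - \left(-18280\right) 25071 = \left(-1\right) \left(-458297880\right) = 458297880$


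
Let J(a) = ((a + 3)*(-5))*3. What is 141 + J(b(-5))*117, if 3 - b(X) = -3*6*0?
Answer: -10389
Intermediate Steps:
b(X) = 3 (b(X) = 3 - (-3*6)*0 = 3 - (-18)*0 = 3 - 1*0 = 3 + 0 = 3)
J(a) = -45 - 15*a (J(a) = ((3 + a)*(-5))*3 = (-15 - 5*a)*3 = -45 - 15*a)
141 + J(b(-5))*117 = 141 + (-45 - 15*3)*117 = 141 + (-45 - 45)*117 = 141 - 90*117 = 141 - 10530 = -10389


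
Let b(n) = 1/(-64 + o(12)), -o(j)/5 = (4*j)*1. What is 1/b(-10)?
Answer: -304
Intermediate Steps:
o(j) = -20*j (o(j) = -5*4*j = -20*j)
b(n) = -1/304 (b(n) = 1/(-64 - 20*12) = 1/(-64 - 240) = 1/(-304) = -1/304)
1/b(-10) = 1/(-1/304) = -304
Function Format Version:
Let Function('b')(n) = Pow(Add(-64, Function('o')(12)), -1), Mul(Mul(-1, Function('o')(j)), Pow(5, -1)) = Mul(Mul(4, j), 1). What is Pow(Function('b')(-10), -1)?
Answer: -304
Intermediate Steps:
Function('o')(j) = Mul(-20, j) (Function('o')(j) = Mul(-5, Mul(Mul(4, j), 1)) = Mul(-5, Mul(4, j)) = Mul(-20, j))
Function('b')(n) = Rational(-1, 304) (Function('b')(n) = Pow(Add(-64, Mul(-20, 12)), -1) = Pow(Add(-64, -240), -1) = Pow(-304, -1) = Rational(-1, 304))
Pow(Function('b')(-10), -1) = Pow(Rational(-1, 304), -1) = -304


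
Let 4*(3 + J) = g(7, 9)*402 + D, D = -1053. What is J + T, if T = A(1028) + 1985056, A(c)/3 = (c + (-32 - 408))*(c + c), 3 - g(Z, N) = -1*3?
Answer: 22448707/4 ≈ 5.6122e+6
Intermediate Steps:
g(Z, N) = 6 (g(Z, N) = 3 - (-1)*3 = 3 - 1*(-3) = 3 + 3 = 6)
J = 1347/4 (J = -3 + (6*402 - 1053)/4 = -3 + (2412 - 1053)/4 = -3 + (¼)*1359 = -3 + 1359/4 = 1347/4 ≈ 336.75)
A(c) = 6*c*(-440 + c) (A(c) = 3*((c + (-32 - 408))*(c + c)) = 3*((c - 440)*(2*c)) = 3*((-440 + c)*(2*c)) = 3*(2*c*(-440 + c)) = 6*c*(-440 + c))
T = 5611840 (T = 6*1028*(-440 + 1028) + 1985056 = 6*1028*588 + 1985056 = 3626784 + 1985056 = 5611840)
J + T = 1347/4 + 5611840 = 22448707/4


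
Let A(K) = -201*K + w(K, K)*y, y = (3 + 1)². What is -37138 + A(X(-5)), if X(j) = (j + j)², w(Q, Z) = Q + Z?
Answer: -54038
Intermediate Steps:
y = 16 (y = 4² = 16)
X(j) = 4*j² (X(j) = (2*j)² = 4*j²)
A(K) = -169*K (A(K) = -201*K + (K + K)*16 = -201*K + (2*K)*16 = -201*K + 32*K = -169*K)
-37138 + A(X(-5)) = -37138 - 676*(-5)² = -37138 - 676*25 = -37138 - 169*100 = -37138 - 16900 = -54038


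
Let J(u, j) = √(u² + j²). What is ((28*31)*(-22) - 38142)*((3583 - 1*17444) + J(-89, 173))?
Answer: 793375918 - 286190*√1514 ≈ 7.8224e+8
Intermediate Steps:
J(u, j) = √(j² + u²)
((28*31)*(-22) - 38142)*((3583 - 1*17444) + J(-89, 173)) = ((28*31)*(-22) - 38142)*((3583 - 1*17444) + √(173² + (-89)²)) = (868*(-22) - 38142)*((3583 - 17444) + √(29929 + 7921)) = (-19096 - 38142)*(-13861 + √37850) = -57238*(-13861 + 5*√1514) = 793375918 - 286190*√1514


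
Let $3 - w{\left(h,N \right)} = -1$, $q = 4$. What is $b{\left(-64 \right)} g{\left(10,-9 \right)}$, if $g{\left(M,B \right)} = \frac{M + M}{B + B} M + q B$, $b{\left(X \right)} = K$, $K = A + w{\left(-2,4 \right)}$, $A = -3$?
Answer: $- \frac{424}{9} \approx -47.111$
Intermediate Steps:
$w{\left(h,N \right)} = 4$ ($w{\left(h,N \right)} = 3 - -1 = 3 + 1 = 4$)
$K = 1$ ($K = -3 + 4 = 1$)
$b{\left(X \right)} = 1$
$g{\left(M,B \right)} = 4 B + \frac{M^{2}}{B}$ ($g{\left(M,B \right)} = \frac{M + M}{B + B} M + 4 B = \frac{2 M}{2 B} M + 4 B = 2 M \frac{1}{2 B} M + 4 B = \frac{M}{B} M + 4 B = \frac{M^{2}}{B} + 4 B = 4 B + \frac{M^{2}}{B}$)
$b{\left(-64 \right)} g{\left(10,-9 \right)} = 1 \left(4 \left(-9\right) + \frac{10^{2}}{-9}\right) = 1 \left(-36 - \frac{100}{9}\right) = 1 \left(- \frac{424}{9}\right) = - \frac{424}{9}$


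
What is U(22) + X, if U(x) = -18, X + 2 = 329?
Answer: 309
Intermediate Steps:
X = 327 (X = -2 + 329 = 327)
U(22) + X = -18 + 327 = 309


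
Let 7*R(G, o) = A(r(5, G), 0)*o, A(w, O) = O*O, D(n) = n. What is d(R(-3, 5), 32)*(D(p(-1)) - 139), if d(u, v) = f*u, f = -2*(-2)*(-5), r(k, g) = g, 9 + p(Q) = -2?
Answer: 0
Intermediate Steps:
p(Q) = -11 (p(Q) = -9 - 2 = -11)
A(w, O) = O²
R(G, o) = 0 (R(G, o) = (0²*o)/7 = (0*o)/7 = (⅐)*0 = 0)
f = -20 (f = 4*(-5) = -20)
d(u, v) = -20*u
d(R(-3, 5), 32)*(D(p(-1)) - 139) = (-20*0)*(-11 - 139) = 0*(-150) = 0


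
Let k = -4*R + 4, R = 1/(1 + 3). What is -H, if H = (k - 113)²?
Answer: -12100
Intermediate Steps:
R = ¼ (R = 1/4 = ¼ ≈ 0.25000)
k = 3 (k = -4*¼ + 4 = -1 + 4 = 3)
H = 12100 (H = (3 - 113)² = (-110)² = 12100)
-H = -1*12100 = -12100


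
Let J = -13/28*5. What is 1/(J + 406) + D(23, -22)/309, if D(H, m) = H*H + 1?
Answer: 5999242/3492627 ≈ 1.7177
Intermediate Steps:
J = -65/28 (J = -13*1/28*5 = -13/28*5 = -65/28 ≈ -2.3214)
D(H, m) = 1 + H² (D(H, m) = H² + 1 = 1 + H²)
1/(J + 406) + D(23, -22)/309 = 1/(-65/28 + 406) + (1 + 23²)/309 = 1/(11303/28) + (1 + 529)*(1/309) = 28/11303 + 530*(1/309) = 28/11303 + 530/309 = 5999242/3492627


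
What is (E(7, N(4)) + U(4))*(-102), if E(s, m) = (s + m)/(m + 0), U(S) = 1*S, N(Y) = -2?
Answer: -153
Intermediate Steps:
U(S) = S
E(s, m) = (m + s)/m
(E(7, N(4)) + U(4))*(-102) = ((-2 + 7)/(-2) + 4)*(-102) = (-½*5 + 4)*(-102) = (-5/2 + 4)*(-102) = (3/2)*(-102) = -153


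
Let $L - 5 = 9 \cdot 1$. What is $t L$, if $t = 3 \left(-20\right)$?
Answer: $-840$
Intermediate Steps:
$L = 14$ ($L = 5 + 9 \cdot 1 = 5 + 9 = 14$)
$t = -60$
$t L = \left(-60\right) 14 = -840$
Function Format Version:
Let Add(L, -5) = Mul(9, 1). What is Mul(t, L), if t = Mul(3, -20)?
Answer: -840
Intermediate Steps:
L = 14 (L = Add(5, Mul(9, 1)) = Add(5, 9) = 14)
t = -60
Mul(t, L) = Mul(-60, 14) = -840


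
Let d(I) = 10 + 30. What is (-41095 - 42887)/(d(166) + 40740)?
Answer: -41991/20390 ≈ -2.0594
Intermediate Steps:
d(I) = 40
(-41095 - 42887)/(d(166) + 40740) = (-41095 - 42887)/(40 + 40740) = -83982/40780 = -83982*1/40780 = -41991/20390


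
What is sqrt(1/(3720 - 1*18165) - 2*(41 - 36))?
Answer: I*sqrt(231843855)/4815 ≈ 3.1623*I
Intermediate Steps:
sqrt(1/(3720 - 1*18165) - 2*(41 - 36)) = sqrt(1/(3720 - 18165) - 2*5) = sqrt(1/(-14445) - 1*10) = sqrt(-1/14445 - 10) = sqrt(-144451/14445) = I*sqrt(231843855)/4815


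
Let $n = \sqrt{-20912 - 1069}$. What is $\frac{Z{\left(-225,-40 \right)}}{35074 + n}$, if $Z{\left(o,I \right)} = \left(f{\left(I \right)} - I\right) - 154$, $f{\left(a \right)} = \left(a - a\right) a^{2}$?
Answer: $- \frac{3998436}{1230207457} + \frac{114 i \sqrt{21981}}{1230207457} \approx -0.0032502 + 1.3739 \cdot 10^{-5} i$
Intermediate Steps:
$f{\left(a \right)} = 0$ ($f{\left(a \right)} = 0 a^{2} = 0$)
$n = i \sqrt{21981}$ ($n = \sqrt{-21981} = i \sqrt{21981} \approx 148.26 i$)
$Z{\left(o,I \right)} = -154 - I$ ($Z{\left(o,I \right)} = \left(0 - I\right) - 154 = - I - 154 = -154 - I$)
$\frac{Z{\left(-225,-40 \right)}}{35074 + n} = \frac{-154 - -40}{35074 + i \sqrt{21981}} = \frac{-154 + 40}{35074 + i \sqrt{21981}} = - \frac{114}{35074 + i \sqrt{21981}}$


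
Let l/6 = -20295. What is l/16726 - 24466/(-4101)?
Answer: -45080227/34296663 ≈ -1.3144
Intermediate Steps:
l = -121770 (l = 6*(-20295) = -121770)
l/16726 - 24466/(-4101) = -121770/16726 - 24466/(-4101) = -121770*1/16726 - 24466*(-1/4101) = -60885/8363 + 24466/4101 = -45080227/34296663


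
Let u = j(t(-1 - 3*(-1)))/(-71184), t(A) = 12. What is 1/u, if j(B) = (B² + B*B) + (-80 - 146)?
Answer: -35592/31 ≈ -1148.1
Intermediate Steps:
j(B) = -226 + 2*B² (j(B) = (B² + B²) - 226 = 2*B² - 226 = -226 + 2*B²)
u = -31/35592 (u = (-226 + 2*12²)/(-71184) = (-226 + 2*144)*(-1/71184) = (-226 + 288)*(-1/71184) = 62*(-1/71184) = -31/35592 ≈ -0.00087098)
1/u = 1/(-31/35592) = -35592/31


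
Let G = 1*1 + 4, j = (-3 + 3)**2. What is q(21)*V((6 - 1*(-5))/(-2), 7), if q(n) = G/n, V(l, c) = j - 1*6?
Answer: -10/7 ≈ -1.4286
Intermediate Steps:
j = 0 (j = 0**2 = 0)
G = 5 (G = 1 + 4 = 5)
V(l, c) = -6 (V(l, c) = 0 - 1*6 = 0 - 6 = -6)
q(n) = 5/n
q(21)*V((6 - 1*(-5))/(-2), 7) = (5/21)*(-6) = -10/7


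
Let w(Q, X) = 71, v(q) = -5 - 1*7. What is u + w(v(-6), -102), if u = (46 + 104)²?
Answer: 22571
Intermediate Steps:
v(q) = -12 (v(q) = -5 - 7 = -12)
u = 22500 (u = 150² = 22500)
u + w(v(-6), -102) = 22500 + 71 = 22571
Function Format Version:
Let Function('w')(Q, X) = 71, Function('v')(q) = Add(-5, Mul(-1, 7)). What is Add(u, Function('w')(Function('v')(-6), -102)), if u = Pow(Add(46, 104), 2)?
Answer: 22571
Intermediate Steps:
Function('v')(q) = -12 (Function('v')(q) = Add(-5, -7) = -12)
u = 22500 (u = Pow(150, 2) = 22500)
Add(u, Function('w')(Function('v')(-6), -102)) = Add(22500, 71) = 22571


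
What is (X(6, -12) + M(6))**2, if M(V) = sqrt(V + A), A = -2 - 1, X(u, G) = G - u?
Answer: (18 - sqrt(3))**2 ≈ 264.65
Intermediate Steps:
A = -3
M(V) = sqrt(-3 + V) (M(V) = sqrt(V - 3) = sqrt(-3 + V))
(X(6, -12) + M(6))**2 = ((-12 - 1*6) + sqrt(-3 + 6))**2 = ((-12 - 6) + sqrt(3))**2 = (-18 + sqrt(3))**2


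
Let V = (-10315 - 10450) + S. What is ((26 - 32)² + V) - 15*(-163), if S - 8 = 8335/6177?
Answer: -112882517/6177 ≈ -18275.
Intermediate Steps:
S = 57751/6177 (S = 8 + 8335/6177 = 57751/6177 ≈ 9.3494)
V = -128207654/6177 (V = (-10315 - 10450) + 57751/6177 = -20765 + 57751/6177 = -128207654/6177 ≈ -20756.)
((26 - 32)² + V) - 15*(-163) = ((26 - 32)² - 128207654/6177) - 15*(-163) = ((-6)² - 128207654/6177) + 2445 = (36 - 128207654/6177) + 2445 = -127985282/6177 + 2445 = -112882517/6177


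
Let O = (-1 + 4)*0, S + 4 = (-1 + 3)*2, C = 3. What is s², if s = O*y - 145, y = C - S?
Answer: 21025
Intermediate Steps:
S = 0 (S = -4 + (-1 + 3)*2 = -4 + 2*2 = -4 + 4 = 0)
O = 0 (O = 3*0 = 0)
y = 3 (y = 3 - 1*0 = 3 + 0 = 3)
s = -145 (s = 0*3 - 145 = 0 - 145 = -145)
s² = (-145)² = 21025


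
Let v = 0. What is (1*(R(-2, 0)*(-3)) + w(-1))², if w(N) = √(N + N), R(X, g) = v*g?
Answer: -2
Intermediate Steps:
R(X, g) = 0 (R(X, g) = 0*g = 0)
w(N) = √2*√N (w(N) = √(2*N) = √2*√N)
(1*(R(-2, 0)*(-3)) + w(-1))² = (1*(0*(-3)) + √2*√(-1))² = (1*0 + √2*I)² = (0 + I*√2)² = (I*√2)² = -2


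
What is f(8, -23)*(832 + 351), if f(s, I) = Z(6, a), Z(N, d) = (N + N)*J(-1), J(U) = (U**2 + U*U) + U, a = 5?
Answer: 14196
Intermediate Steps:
J(U) = U + 2*U**2 (J(U) = (U**2 + U**2) + U = 2*U**2 + U = U + 2*U**2)
Z(N, d) = 2*N (Z(N, d) = (N + N)*(-(1 + 2*(-1))) = (2*N)*(-(1 - 2)) = (2*N)*(-1*(-1)) = (2*N)*1 = 2*N)
f(s, I) = 12 (f(s, I) = 2*6 = 12)
f(8, -23)*(832 + 351) = 12*(832 + 351) = 12*1183 = 14196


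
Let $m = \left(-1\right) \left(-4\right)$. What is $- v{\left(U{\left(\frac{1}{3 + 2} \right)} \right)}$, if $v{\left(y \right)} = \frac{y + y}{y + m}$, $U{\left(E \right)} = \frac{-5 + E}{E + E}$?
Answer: $-3$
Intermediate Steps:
$m = 4$
$U{\left(E \right)} = \frac{-5 + E}{2 E}$
$v{\left(y \right)} = \frac{2 y}{4 + y}$ ($v{\left(y \right)} = \frac{y + y}{y + 4} = \frac{2 y}{4 + y}$)
$- v{\left(U{\left(\frac{1}{3 + 2} \right)} \right)} = - \frac{2 \frac{-5 + \frac{1}{3 + 2}}{2 \frac{1}{3 + 2}}}{4 + \frac{-5 + \frac{1}{3 + 2}}{2 \frac{1}{3 + 2}}} = - \frac{2 \frac{-5 + \frac{1}{5}}{2 \cdot \frac{1}{5}}}{4 + \frac{-5 + \frac{1}{5}}{2 \cdot \frac{1}{5}}} = - \frac{2 \frac{\frac{1}{\frac{1}{5}} \left(-5 + \frac{1}{5}\right)}{2}}{4 + \frac{\frac{1}{\frac{1}{5}} \left(-5 + \frac{1}{5}\right)}{2}} = - \frac{2 \cdot \frac{1}{2} \cdot 5 \left(- \frac{24}{5}\right)}{4 + \frac{1}{2} \cdot 5 \left(- \frac{24}{5}\right)} = - \frac{2 \left(-12\right)}{4 - 12} = - \frac{2 \left(-12\right)}{-8} = - \frac{2 \left(-12\right) \left(-1\right)}{8} = \left(-1\right) 3 = -3$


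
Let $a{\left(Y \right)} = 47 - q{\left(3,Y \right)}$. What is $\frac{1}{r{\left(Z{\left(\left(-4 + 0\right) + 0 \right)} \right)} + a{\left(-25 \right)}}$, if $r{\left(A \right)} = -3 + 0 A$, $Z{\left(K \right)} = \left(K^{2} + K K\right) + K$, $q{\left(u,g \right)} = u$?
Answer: $\frac{1}{41} \approx 0.02439$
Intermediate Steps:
$a{\left(Y \right)} = 44$ ($a{\left(Y \right)} = 47 - 3 = 44$)
$Z{\left(K \right)} = K + 2 K^{2}$ ($Z{\left(K \right)} = \left(K^{2} + K^{2}\right) + K = 2 K^{2} + K = K + 2 K^{2}$)
$r{\left(A \right)} = -3$ ($r{\left(A \right)} = -3 + 0 = -3$)
$\frac{1}{r{\left(Z{\left(\left(-4 + 0\right) + 0 \right)} \right)} + a{\left(-25 \right)}} = \frac{1}{-3 + 44} = \frac{1}{41}$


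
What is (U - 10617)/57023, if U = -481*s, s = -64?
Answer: 20167/57023 ≈ 0.35366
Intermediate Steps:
U = 30784 (U = -481*(-64) = 30784)
(U - 10617)/57023 = (30784 - 10617)/57023 = 20167*(1/57023) = 20167/57023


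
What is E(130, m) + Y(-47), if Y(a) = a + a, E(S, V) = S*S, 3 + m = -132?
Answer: 16806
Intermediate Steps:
m = -135 (m = -3 - 132 = -135)
E(S, V) = S²
Y(a) = 2*a
E(130, m) + Y(-47) = 130² + 2*(-47) = 16900 - 94 = 16806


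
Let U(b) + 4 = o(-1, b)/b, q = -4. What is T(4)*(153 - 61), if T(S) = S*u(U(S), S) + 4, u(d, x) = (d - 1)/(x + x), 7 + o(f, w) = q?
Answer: 23/2 ≈ 11.500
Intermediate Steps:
o(f, w) = -11 (o(f, w) = -7 - 4 = -11)
U(b) = -4 - 11/b
u(d, x) = (-1 + d)/(2*x) (u(d, x) = (-1 + d)/((2*x)) = (-1 + d)*(1/(2*x)) = (-1 + d)/(2*x))
T(S) = 3/2 - 11/(2*S) (T(S) = S*((-1 + (-4 - 11/S))/(2*S)) + 4 = S*((-5 - 11/S)/(2*S)) + 4 = (-5/2 - 11/(2*S)) + 4 = 3/2 - 11/(2*S))
T(4)*(153 - 61) = ((½)*(-11 + 3*4)/4)*(153 - 61) = ((½)*(¼)*(-11 + 12))*92 = ((½)*(¼)*1)*92 = (⅛)*92 = 23/2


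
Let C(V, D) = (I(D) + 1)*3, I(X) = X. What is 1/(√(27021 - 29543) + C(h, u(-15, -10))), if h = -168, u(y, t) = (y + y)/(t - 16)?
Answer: 546/216637 - 169*I*√2522/433274 ≈ 0.0025203 - 0.019588*I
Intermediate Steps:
u(y, t) = 2*y/(-16 + t) (u(y, t) = (2*y)/(-16 + t) = 2*y/(-16 + t))
C(V, D) = 3 + 3*D (C(V, D) = (D + 1)*3 = (1 + D)*3 = 3 + 3*D)
1/(√(27021 - 29543) + C(h, u(-15, -10))) = 1/(√(27021 - 29543) + (3 + 3*(2*(-15)/(-16 - 10)))) = 1/(√(-2522) + (3 + 3*(2*(-15)/(-26)))) = 1/(I*√2522 + (3 + 3*(2*(-15)*(-1/26)))) = 1/(I*√2522 + (3 + 3*(15/13))) = 1/(I*√2522 + (3 + 45/13)) = 1/(I*√2522 + 84/13) = 1/(84/13 + I*√2522)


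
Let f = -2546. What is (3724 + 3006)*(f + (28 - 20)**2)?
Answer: -16703860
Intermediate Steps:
(3724 + 3006)*(f + (28 - 20)**2) = (3724 + 3006)*(-2546 + (28 - 20)**2) = 6730*(-2546 + 8**2) = 6730*(-2546 + 64) = 6730*(-2482) = -16703860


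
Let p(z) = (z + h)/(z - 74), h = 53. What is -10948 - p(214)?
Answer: -1532987/140 ≈ -10950.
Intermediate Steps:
p(z) = (53 + z)/(-74 + z) (p(z) = (z + 53)/(z - 74) = (53 + z)/(-74 + z))
-10948 - p(214) = -10948 - (53 + 214)/(-74 + 214) = -10948 - 267/140 = -1532987/140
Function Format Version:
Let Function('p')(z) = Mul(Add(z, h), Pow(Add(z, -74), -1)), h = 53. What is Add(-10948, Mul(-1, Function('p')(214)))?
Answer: Rational(-1532987, 140) ≈ -10950.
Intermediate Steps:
Function('p')(z) = Mul(Pow(Add(-74, z), -1), Add(53, z)) (Function('p')(z) = Mul(Add(z, 53), Pow(Add(z, -74), -1)) = Mul(Add(53, z), Pow(Add(-74, z), -1)) = Mul(Pow(Add(-74, z), -1), Add(53, z)))
Add(-10948, Mul(-1, Function('p')(214))) = Add(-10948, Mul(-1, Mul(Pow(Add(-74, 214), -1), Add(53, 214)))) = Add(-10948, Mul(-1, Mul(Pow(140, -1), 267))) = Add(-10948, Mul(-1, Mul(Rational(1, 140), 267))) = Add(-10948, Mul(-1, Rational(267, 140))) = Add(-10948, Rational(-267, 140)) = Rational(-1532987, 140)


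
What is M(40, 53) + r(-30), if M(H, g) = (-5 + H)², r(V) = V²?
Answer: 2125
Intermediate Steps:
M(40, 53) + r(-30) = (-5 + 40)² + (-30)² = 35² + 900 = 1225 + 900 = 2125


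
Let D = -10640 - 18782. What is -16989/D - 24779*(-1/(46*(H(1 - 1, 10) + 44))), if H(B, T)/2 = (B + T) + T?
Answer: 397346617/56843304 ≈ 6.9902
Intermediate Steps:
H(B, T) = 2*B + 4*T (H(B, T) = 2*((B + T) + T) = 2*(B + 2*T) = 2*B + 4*T)
D = -29422
-16989/D - 24779*(-1/(46*(H(1 - 1, 10) + 44))) = -16989/(-29422) - 24779*(-1/(46*((2*(1 - 1) + 4*10) + 44))) = -16989*(-1/29422) - 24779*(-1/(46*((2*0 + 40) + 44))) = 16989/29422 - 24779*(-1/(46*((0 + 40) + 44))) = 16989/29422 - 24779*(-1/(46*(40 + 44))) = 16989/29422 - 24779/((-46*84)) = 16989/29422 - 24779/(-3864) = 16989/29422 - 24779*(-1/3864) = 16989/29422 + 24779/3864 = 397346617/56843304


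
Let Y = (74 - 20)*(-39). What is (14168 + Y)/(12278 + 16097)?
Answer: 12062/28375 ≈ 0.42509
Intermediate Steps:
Y = -2106 (Y = 54*(-39) = -2106)
(14168 + Y)/(12278 + 16097) = (14168 - 2106)/(12278 + 16097) = 12062/28375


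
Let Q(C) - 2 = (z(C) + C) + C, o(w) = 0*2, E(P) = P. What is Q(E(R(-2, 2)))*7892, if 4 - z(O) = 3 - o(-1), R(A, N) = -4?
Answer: -39460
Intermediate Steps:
o(w) = 0
z(O) = 1 (z(O) = 4 - (3 - 1*0) = 4 - (3 + 0) = 4 - 1*3 = 4 - 3 = 1)
Q(C) = 3 + 2*C (Q(C) = 2 + ((1 + C) + C) = 2 + (1 + 2*C) = 3 + 2*C)
Q(E(R(-2, 2)))*7892 = (3 + 2*(-4))*7892 = (3 - 8)*7892 = -5*7892 = -39460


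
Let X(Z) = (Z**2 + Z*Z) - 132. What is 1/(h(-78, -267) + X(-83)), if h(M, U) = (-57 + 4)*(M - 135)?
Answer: 1/24935 ≈ 4.0104e-5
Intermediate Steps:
h(M, U) = 7155 - 53*M (h(M, U) = -53*(-135 + M) = 7155 - 53*M)
X(Z) = -132 + 2*Z**2 (X(Z) = (Z**2 + Z**2) - 132 = 2*Z**2 - 132 = -132 + 2*Z**2)
1/(h(-78, -267) + X(-83)) = 1/((7155 - 53*(-78)) + (-132 + 2*(-83)**2)) = 1/((7155 + 4134) + (-132 + 2*6889)) = 1/(11289 + (-132 + 13778)) = 1/(11289 + 13646) = 1/24935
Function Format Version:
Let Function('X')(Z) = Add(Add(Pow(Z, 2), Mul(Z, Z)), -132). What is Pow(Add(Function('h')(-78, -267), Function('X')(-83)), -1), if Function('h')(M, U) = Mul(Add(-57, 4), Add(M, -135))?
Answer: Rational(1, 24935) ≈ 4.0104e-5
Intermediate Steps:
Function('h')(M, U) = Add(7155, Mul(-53, M)) (Function('h')(M, U) = Mul(-53, Add(-135, M)) = Add(7155, Mul(-53, M)))
Function('X')(Z) = Add(-132, Mul(2, Pow(Z, 2))) (Function('X')(Z) = Add(Add(Pow(Z, 2), Pow(Z, 2)), -132) = Add(Mul(2, Pow(Z, 2)), -132) = Add(-132, Mul(2, Pow(Z, 2))))
Pow(Add(Function('h')(-78, -267), Function('X')(-83)), -1) = Pow(Add(Add(7155, Mul(-53, -78)), Add(-132, Mul(2, Pow(-83, 2)))), -1) = Pow(Add(Add(7155, 4134), Add(-132, Mul(2, 6889))), -1) = Pow(Add(11289, Add(-132, 13778)), -1) = Pow(Add(11289, 13646), -1) = Pow(24935, -1) = Rational(1, 24935)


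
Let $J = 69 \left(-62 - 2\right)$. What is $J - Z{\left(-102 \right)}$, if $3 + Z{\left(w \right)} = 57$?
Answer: $-4470$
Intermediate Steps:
$J = -4416$ ($J = 69 \left(-64\right) = -4416$)
$Z{\left(w \right)} = 54$ ($Z{\left(w \right)} = -3 + 57 = 54$)
$J - Z{\left(-102 \right)} = -4416 - 54 = -4470$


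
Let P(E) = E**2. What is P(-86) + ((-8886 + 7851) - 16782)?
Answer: -10421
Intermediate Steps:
P(-86) + ((-8886 + 7851) - 16782) = (-86)**2 + ((-8886 + 7851) - 16782) = 7396 + (-1035 - 16782) = 7396 - 17817 = -10421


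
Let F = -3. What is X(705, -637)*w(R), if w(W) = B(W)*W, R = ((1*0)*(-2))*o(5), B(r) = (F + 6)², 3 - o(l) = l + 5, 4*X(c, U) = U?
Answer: 0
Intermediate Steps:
X(c, U) = U/4
o(l) = -2 - l (o(l) = 3 - (l + 5) = 3 - (5 + l) = 3 + (-5 - l) = -2 - l)
B(r) = 9 (B(r) = (-3 + 6)² = 3² = 9)
R = 0 (R = ((1*0)*(-2))*(-2 - 1*5) = (0*(-2))*(-2 - 5) = 0*(-7) = 0)
w(W) = 9*W
X(705, -637)*w(R) = ((¼)*(-637))*(9*0) = -637/4*0 = 0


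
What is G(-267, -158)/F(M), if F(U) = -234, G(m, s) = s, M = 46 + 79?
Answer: 79/117 ≈ 0.67521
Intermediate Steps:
M = 125
G(-267, -158)/F(M) = -158/(-234) = -158*(-1/234) = 79/117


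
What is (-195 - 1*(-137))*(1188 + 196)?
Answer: -80272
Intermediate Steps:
(-195 - 1*(-137))*(1188 + 196) = (-195 + 137)*1384 = -58*1384 = -80272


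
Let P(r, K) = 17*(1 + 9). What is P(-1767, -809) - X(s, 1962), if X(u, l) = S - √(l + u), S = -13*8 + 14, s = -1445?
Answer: 260 + √517 ≈ 282.74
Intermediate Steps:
S = -90 (S = -104 + 14 = -90)
X(u, l) = -90 - √(l + u)
P(r, K) = 170 (P(r, K) = 17*10 = 170)
P(-1767, -809) - X(s, 1962) = 170 - (-90 - √(1962 - 1445)) = 170 - (-90 - √517) = 170 + (90 + √517) = 260 + √517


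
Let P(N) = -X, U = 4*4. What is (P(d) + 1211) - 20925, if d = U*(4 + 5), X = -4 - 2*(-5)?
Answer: -19720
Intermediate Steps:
U = 16
X = 6 (X = -4 + 10 = 6)
d = 144 (d = 16*(4 + 5) = 16*9 = 144)
P(N) = -6 (P(N) = -1*6 = -6)
(P(d) + 1211) - 20925 = (-6 + 1211) - 20925 = 1205 - 20925 = -19720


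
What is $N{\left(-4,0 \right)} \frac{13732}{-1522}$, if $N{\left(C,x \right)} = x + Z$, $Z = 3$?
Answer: $- \frac{20598}{761} \approx -27.067$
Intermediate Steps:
$N{\left(C,x \right)} = 3 + x$ ($N{\left(C,x \right)} = x + 3 = 3 + x$)
$N{\left(-4,0 \right)} \frac{13732}{-1522} = \left(3 + 0\right) \frac{13732}{-1522} = 3 \cdot 13732 \left(- \frac{1}{1522}\right) = 3 \left(- \frac{6866}{761}\right) = - \frac{20598}{761}$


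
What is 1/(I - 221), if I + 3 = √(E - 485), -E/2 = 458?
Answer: -224/51577 - I*√1401/51577 ≈ -0.004343 - 0.00072571*I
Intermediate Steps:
E = -916 (E = -2*458 = -916)
I = -3 + I*√1401 (I = -3 + √(-916 - 485) = -3 + √(-1401) = -3 + I*√1401 ≈ -3.0 + 37.43*I)
1/(I - 221) = 1/((-3 + I*√1401) - 221) = 1/(-224 + I*√1401)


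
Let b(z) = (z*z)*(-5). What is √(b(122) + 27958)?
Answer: I*√46462 ≈ 215.55*I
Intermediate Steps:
b(z) = -5*z² (b(z) = z²*(-5) = -5*z²)
√(b(122) + 27958) = √(-5*122² + 27958) = √(-5*14884 + 27958) = √(-74420 + 27958) = √(-46462) = I*√46462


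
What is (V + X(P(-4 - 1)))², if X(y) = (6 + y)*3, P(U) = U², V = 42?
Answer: 18225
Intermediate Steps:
X(y) = 18 + 3*y
(V + X(P(-4 - 1)))² = (42 + (18 + 3*(-4 - 1)²))² = (42 + (18 + 3*(-5)²))² = (42 + (18 + 3*25))² = (42 + (18 + 75))² = (42 + 93)² = 135² = 18225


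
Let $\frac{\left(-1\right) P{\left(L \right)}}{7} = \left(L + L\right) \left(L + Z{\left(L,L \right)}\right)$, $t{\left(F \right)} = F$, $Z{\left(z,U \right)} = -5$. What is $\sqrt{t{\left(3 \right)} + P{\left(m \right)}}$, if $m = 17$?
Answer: $3 i \sqrt{317} \approx 53.413 i$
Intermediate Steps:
$P{\left(L \right)} = - 14 L \left(-5 + L\right)$ ($P{\left(L \right)} = - 7 \left(L + L\right) \left(L - 5\right) = - 7 \cdot 2 L \left(-5 + L\right) = - 14 L \left(-5 + L\right)$)
$\sqrt{t{\left(3 \right)} + P{\left(m \right)}} = \sqrt{3 + 14 \cdot 17 \left(5 - 17\right)} = \sqrt{3 + 14 \cdot 17 \left(-12\right)} = \sqrt{3 - 2856} = \sqrt{-2853} = 3 i \sqrt{317}$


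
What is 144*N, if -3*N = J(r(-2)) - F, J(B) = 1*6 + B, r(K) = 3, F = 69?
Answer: 2880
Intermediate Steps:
J(B) = 6 + B
N = 20 (N = -((6 + 3) - 1*69)/3 = -(9 - 69)/3 = -1/3*(-60) = 20)
144*N = 144*20 = 2880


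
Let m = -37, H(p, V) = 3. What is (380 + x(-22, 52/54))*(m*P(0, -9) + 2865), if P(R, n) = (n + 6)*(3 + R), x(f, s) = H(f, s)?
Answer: 1224834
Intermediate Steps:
x(f, s) = 3
P(R, n) = (3 + R)*(6 + n) (P(R, n) = (6 + n)*(3 + R) = (3 + R)*(6 + n))
(380 + x(-22, 52/54))*(m*P(0, -9) + 2865) = (380 + 3)*(-37*(18 + 3*(-9) + 6*0 + 0*(-9)) + 2865) = 383*(-37*(18 - 27 + 0 + 0) + 2865) = 383*(-37*(-9) + 2865) = 383*(333 + 2865) = 383*3198 = 1224834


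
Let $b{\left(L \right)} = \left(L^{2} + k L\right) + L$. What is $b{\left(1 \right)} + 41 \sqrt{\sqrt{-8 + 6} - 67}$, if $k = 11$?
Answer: $13 + 41 \sqrt{-67 + i \sqrt{2}} \approx 16.542 + 335.62 i$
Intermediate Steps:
$b{\left(L \right)} = L^{2} + 12 L$ ($b{\left(L \right)} = \left(L^{2} + 11 L\right) + L = L^{2} + 12 L$)
$b{\left(1 \right)} + 41 \sqrt{\sqrt{-8 + 6} - 67} = 1 \left(12 + 1\right) + 41 \sqrt{\sqrt{-8 + 6} - 67} = 1 \cdot 13 + 41 \sqrt{\sqrt{-2} - 67} = 13 + 41 \sqrt{i \sqrt{2} - 67} = 13 + 41 \sqrt{-67 + i \sqrt{2}}$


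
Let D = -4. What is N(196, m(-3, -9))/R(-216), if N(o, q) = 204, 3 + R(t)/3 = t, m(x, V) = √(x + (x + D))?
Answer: -68/219 ≈ -0.31050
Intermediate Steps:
m(x, V) = √(-4 + 2*x) (m(x, V) = √(x + (x - 4)) = √(x + (-4 + x)) = √(-4 + 2*x))
R(t) = -9 + 3*t
N(196, m(-3, -9))/R(-216) = 204/(-9 + 3*(-216)) = 204/(-9 - 648) = 204/(-657) = 204*(-1/657) = -68/219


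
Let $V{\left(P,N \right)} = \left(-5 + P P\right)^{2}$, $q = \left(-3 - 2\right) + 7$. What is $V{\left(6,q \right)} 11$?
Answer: $10571$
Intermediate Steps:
$q = 2$ ($q = -5 + 7 = 2$)
$V{\left(P,N \right)} = \left(-5 + P^{2}\right)^{2}$
$V{\left(6,q \right)} 11 = \left(-5 + 6^{2}\right)^{2} \cdot 11 = \left(-5 + 36\right)^{2} \cdot 11 = 31^{2} \cdot 11 = 961 \cdot 11 = 10571$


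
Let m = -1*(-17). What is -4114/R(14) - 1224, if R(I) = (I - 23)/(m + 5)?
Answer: 79492/9 ≈ 8832.4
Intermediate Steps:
m = 17
R(I) = -23/22 + I/22 (R(I) = (I - 23)/(17 + 5) = (-23 + I)/22 = (-23 + I)*(1/22) = -23/22 + I/22)
-4114/R(14) - 1224 = -4114/(-23/22 + (1/22)*14) - 1224 = -4114/(-23/22 + 7/11) - 1224 = -4114/(-9/22) - 1224 = -4114*(-22/9) - 1224 = 90508/9 - 1224 = 79492/9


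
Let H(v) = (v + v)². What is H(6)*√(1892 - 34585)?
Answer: 144*I*√32693 ≈ 26037.0*I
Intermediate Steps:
H(v) = 4*v² (H(v) = (2*v)² = 4*v²)
H(6)*√(1892 - 34585) = (4*6²)*√(1892 - 34585) = (4*36)*√(-32693) = 144*(I*√32693) = 144*I*√32693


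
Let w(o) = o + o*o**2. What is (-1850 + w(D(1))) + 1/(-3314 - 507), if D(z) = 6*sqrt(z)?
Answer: -6220589/3821 ≈ -1628.0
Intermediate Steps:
w(o) = o + o**3
(-1850 + w(D(1))) + 1/(-3314 - 507) = (-1850 + (6*sqrt(1) + (6*sqrt(1))**3)) + 1/(-3314 - 507) = (-1850 + (6*1 + (6*1)**3)) + 1/(-3821) = (-1850 + (6 + 6**3)) - 1/3821 = (-1850 + (6 + 216)) - 1/3821 = (-1850 + 222) - 1/3821 = -1628 - 1/3821 = -6220589/3821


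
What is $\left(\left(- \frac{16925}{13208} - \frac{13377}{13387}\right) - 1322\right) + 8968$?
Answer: $\frac{1351528024025}{176815496} \approx 7643.7$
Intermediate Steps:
$\left(\left(- \frac{16925}{13208} - \frac{13377}{13387}\right) - 1322\right) + 8968 = \left(- \frac{403258391}{176815496} - 1322\right) + 8968 = - \frac{234153344103}{176815496} + 8968 = \frac{1351528024025}{176815496}$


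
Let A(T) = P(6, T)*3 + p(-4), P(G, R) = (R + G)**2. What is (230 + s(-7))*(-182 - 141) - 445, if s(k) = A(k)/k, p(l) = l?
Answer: -523468/7 ≈ -74781.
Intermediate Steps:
P(G, R) = (G + R)**2
A(T) = -4 + 3*(6 + T)**2 (A(T) = (6 + T)**2*3 - 4 = 3*(6 + T)**2 - 4 = -4 + 3*(6 + T)**2)
s(k) = (-4 + 3*(6 + k)**2)/k
(230 + s(-7))*(-182 - 141) - 445 = (230 + (-4 + 3*(6 - 7)**2)/(-7))*(-182 - 141) - 445 = (230 - (-4 + 3*(-1)**2)/7)*(-323) - 445 = (230 - (-4 + 3*1)/7)*(-323) - 445 = (230 - (-4 + 3)/7)*(-323) - 445 = (230 - 1/7*(-1))*(-323) - 445 = (230 + 1/7)*(-323) - 445 = (1611/7)*(-323) - 445 = -520353/7 - 445 = -523468/7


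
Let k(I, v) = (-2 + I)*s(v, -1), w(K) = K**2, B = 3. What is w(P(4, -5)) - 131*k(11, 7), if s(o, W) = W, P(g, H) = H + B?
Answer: 1183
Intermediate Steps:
P(g, H) = 3 + H (P(g, H) = H + 3 = 3 + H)
k(I, v) = 2 - I (k(I, v) = (-2 + I)*(-1) = 2 - I)
w(P(4, -5)) - 131*k(11, 7) = (3 - 5)**2 - 131*(2 - 1*11) = (-2)**2 - 131*(2 - 11) = 4 - 131*(-9) = 4 + 1179 = 1183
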